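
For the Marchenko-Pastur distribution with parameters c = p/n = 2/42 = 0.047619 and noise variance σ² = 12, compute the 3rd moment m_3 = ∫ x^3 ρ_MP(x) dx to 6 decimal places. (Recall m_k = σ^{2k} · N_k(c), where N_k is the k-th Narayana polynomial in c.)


E[X³] = σ⁶ (1 + 3c + c²) (third MP moment). With σ² = 12 (so σ⁶ = 1728) and c = 2/42 = 0.047619: E[X³] = 1728 · (1 + 3·0.047619 + (0.047619)²) = 1728 · 1.145125.

So E[X^3] = 1978.775510.


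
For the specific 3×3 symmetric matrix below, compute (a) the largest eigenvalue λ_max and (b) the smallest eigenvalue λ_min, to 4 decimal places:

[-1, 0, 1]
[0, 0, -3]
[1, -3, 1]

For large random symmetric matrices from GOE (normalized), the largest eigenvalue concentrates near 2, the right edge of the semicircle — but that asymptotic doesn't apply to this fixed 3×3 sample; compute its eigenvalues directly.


Since M is real symmetric, all three eigenvalues are real; they are the roots of det(λI − M) = λ³ − (tr M) λ² + s λ − det M, where s is the sum of the principal 2×2 minors.
tr M = -1 + 0 + 1 = 0.
s = ((-1)·0 − 0²) + ((-1)·1 − 1²) + (0·1 − (-3)²) = 0 + (-2) + (-9) = -11.
det M (expand along row 1) = (-1)·(-9) − 0·3 + 1·0 = 9.
Characteristic polynomial: λ³ − 11λ − 9 = 0.
Substitute λ = y + (tr M)/3 = y + 0.000000 to remove the quadratic term: y³ + p·y + q = 0 with p = s − (tr M)²/3 = -11.000000 and q = −2(tr M)³/27 + (tr M)·s/3 − det M = -9.000000.
Three real roots ⇒ use the trigonometric (Viète) form: r = 2√(−p/3) = 3.829708, φ = arccos(3q/(p·r)) = arccos(0.640922) = 0.875097 rad.
y_k = r·cos(φ/3 − 2πk/3) for k = 0, 1, 2 gives y = 3.667929, -0.880170, -2.787759.
λ_k = y_k + 0.000000 gives λ = 3.6679, -0.8802, -2.7878 (check: the sum is 0.0000 = tr M).

Hence λ_max = 3.6679 and λ_min = -2.7878.


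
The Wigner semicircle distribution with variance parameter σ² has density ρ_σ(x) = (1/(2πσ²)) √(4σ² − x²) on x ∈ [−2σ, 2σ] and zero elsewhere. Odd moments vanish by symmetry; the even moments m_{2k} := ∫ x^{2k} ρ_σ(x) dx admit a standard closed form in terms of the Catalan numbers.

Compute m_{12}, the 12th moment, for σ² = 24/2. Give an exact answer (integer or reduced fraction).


By the scaled semicircle moment identity, m_{2k} = σ^{2k} · C_k with k = 6.
C_6 = (1/(k+1)) · C(2k, k) = (1/7) · C(12, 6) = (1/7) · 924 = 132.
σ^{2k} = (σ²)^k = (24/2)^6 = 2985984.

Therefore m_{12} = σ^{12} · C_6 = 2985984 · 132 = 394149888.


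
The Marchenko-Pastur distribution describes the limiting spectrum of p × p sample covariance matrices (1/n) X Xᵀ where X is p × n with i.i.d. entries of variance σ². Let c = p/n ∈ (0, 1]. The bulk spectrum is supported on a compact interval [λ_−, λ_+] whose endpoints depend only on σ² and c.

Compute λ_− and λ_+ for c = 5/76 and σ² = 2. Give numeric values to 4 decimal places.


c = 5/76 = 0.065789; √c = 0.256495.
λ_− = σ² (1 − √c)² = 2 · (1 − 0.256495)² = 2 · (0.743505)² = 1.105601.
λ_+ = σ² (1 + √c)² = 2 · (1 + 0.256495)² = 2 · (1.256495)² = 3.157557.

Rounded to 4 decimal places: λ_− ≈ 1.1056, λ_+ ≈ 3.1576.


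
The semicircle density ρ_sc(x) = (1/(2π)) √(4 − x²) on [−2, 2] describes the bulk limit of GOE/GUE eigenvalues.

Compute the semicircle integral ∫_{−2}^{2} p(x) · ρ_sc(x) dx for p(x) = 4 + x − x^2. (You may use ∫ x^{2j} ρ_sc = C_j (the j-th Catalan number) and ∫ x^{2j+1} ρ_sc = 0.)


Write p(x) = Σ a_i x^i, split into monomials and integrate each against ρ_sc separately.
Using ∫ x^{2j} ρ_sc = C_j = (1/(j+1)) C(2j, j) (Catalan numbers) and ∫ x^{2j+1} ρ_sc = 0 (odd monomials vanish by symmetry):
  i = 0 (even): a_0 · C_{0} = 4 · 1 = 4
  i = 1 (odd): ∫ x^1 ρ_sc = 0 (vanishes)
  i = 2 (even): a_2 · C_{1} = -1 · 1 = -1

Summing the contributions: ∫_{−2}^{2} p(x) ρ_sc(x) dx = 4 + (-1) = 3.


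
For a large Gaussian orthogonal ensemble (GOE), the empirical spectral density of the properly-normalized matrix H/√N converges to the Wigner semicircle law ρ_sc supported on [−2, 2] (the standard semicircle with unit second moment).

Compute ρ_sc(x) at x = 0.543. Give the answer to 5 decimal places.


ρ_sc(x) = (1/(2π)) √(4 − x²). With x = 0.543:
  4 − x² = 4 − (0.543)² = 4 − 0.294849 = 3.705151.
  √(4 − x²) = 1.924877.
  1/(2π) = 0.159155.
  ρ_sc(0.543) = 0.159155 · 1.924877 = 0.306354.

Rounded to 5 decimal places: ρ_sc(0.543) ≈ 0.30635.


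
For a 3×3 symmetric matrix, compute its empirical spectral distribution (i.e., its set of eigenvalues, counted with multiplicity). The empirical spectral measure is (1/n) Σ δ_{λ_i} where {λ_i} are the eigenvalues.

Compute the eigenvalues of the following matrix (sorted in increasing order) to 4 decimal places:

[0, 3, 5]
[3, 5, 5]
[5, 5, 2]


Since M is real symmetric, all three eigenvalues are real; they are the roots of det(λI − M) = λ³ − (tr M) λ² + s λ − det M, where s is the sum of the principal 2×2 minors.
tr M = 0 + 5 + 2 = 7.
s = (0·5 − 3²) + (0·2 − 5²) + (5·2 − 5²) = -9 + (-25) + (-15) = -49.
det M (expand along row 1) = 0·(-15) − 3·(-19) + 5·(-10) = 7.
Characteristic polynomial: λ³ − 7λ² − 49λ − 7 = 0.
Substitute λ = y + (tr M)/3 = y + 2.333333 to remove the quadratic term: y³ + p·y + q = 0 with p = s − (tr M)²/3 = -65.333333 and q = −2(tr M)³/27 + (tr M)·s/3 − det M = -146.740741.
Three real roots ⇒ use the trigonometric (Viète) form: r = 2√(−p/3) = 9.333333, φ = arccos(3q/(p·r)) = arccos(0.721939) = 0.764196 rad.
y_k = r·cos(φ/3 − 2πk/3) for k = 0, 1, 2 gives y = 9.032155, -2.479298, -6.552857.
λ_k = y_k + 2.333333 gives λ = 11.3655, -0.1460, -4.2195 (check: the sum is 7.0000 = tr M).

Eigenvalues sorted in increasing order: [-4.2195, -0.1460, 11.3655].


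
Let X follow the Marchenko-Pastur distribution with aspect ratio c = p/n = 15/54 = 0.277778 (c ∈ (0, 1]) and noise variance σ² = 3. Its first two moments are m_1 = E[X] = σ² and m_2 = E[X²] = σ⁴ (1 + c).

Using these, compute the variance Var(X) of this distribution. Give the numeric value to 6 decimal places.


m_1 = E[X] = σ² = 3, so m_1² = 9.
m_2 = E[X²] = σ⁴ (1 + c) = 9 · (1 + 0.277778) = 9 · 1.277778 = 11.500000.
(Note m_2 − m_1² simplifies to c · σ⁴ = 0.277778 · 9.)

Var(X) = m_2 − m_1² = 11.500000 − 9 = 2.500000.


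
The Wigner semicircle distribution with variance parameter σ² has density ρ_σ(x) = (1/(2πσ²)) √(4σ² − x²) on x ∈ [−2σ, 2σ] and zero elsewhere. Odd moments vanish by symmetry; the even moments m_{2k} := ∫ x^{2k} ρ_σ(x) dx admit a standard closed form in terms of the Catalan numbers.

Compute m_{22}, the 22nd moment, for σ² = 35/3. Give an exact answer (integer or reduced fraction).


By the scaled semicircle moment identity, m_{2k} = σ^{2k} · C_k with k = 11.
C_11 = (1/(k+1)) · C(2k, k) = (1/12) · C(22, 11) = (1/12) · 705432 = 58786.
σ^{2k} = (σ²)^k = (35/3)^11 = 96549157373046875/177147.

Therefore m_{22} = σ^{22} · C_11 = (96549157373046875/177147) · 58786 = 5675738765331933593750/177147.


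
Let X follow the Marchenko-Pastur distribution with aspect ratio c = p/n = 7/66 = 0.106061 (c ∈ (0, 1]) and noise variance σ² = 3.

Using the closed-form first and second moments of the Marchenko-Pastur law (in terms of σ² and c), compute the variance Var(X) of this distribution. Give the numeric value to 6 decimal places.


Recall the MP moments m_1 = E[X] = σ² and m_2 = E[X²] = σ⁴ (1 + c).
m_1 = E[X] = σ² = 3, so m_1² = 9.
m_2 = E[X²] = σ⁴ (1 + c) = 9 · (1 + 0.106061) = 9 · 1.106061 = 9.954545.
(Note m_2 − m_1² simplifies to c · σ⁴ = 0.106061 · 9.)

Var(X) = m_2 − m_1² = 9.954545 − 9 = 0.954545.


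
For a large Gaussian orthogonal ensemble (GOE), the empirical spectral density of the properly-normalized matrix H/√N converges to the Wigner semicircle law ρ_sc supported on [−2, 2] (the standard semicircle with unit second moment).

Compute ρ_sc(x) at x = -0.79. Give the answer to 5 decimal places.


ρ_sc(x) = (1/(2π)) √(4 − x²). With x = -0.79:
  4 − x² = 4 − (-0.79)² = 4 − 0.624100 = 3.375900.
  √(4 − x²) = 1.837362.
  1/(2π) = 0.159155.
  ρ_sc(-0.79) = 0.159155 · 1.837362 = 0.292425.

Rounded to 5 decimal places: ρ_sc(-0.79) ≈ 0.29243.


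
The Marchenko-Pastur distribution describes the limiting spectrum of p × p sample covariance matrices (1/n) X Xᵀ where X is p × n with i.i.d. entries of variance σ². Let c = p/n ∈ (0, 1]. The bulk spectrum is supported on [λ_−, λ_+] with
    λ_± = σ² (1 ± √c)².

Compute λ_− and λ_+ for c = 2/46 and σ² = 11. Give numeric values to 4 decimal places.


c = 2/46 = 0.043478; √c = 0.208514.
λ_− = σ² (1 − √c)² = 11 · (1 − 0.208514)² = 11 · (0.791486)² = 6.890944.
λ_+ = σ² (1 + √c)² = 11 · (1 + 0.208514)² = 11 · (1.208514)² = 16.065578.

Rounded to 4 decimal places: λ_− ≈ 6.8909, λ_+ ≈ 16.0656.


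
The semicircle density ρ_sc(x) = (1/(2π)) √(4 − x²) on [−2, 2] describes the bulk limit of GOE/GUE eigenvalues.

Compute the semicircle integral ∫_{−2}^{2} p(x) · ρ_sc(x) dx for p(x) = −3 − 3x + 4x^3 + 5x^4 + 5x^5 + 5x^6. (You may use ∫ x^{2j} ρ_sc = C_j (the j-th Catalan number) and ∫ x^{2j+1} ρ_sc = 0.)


Write p(x) = Σ a_i x^i, split into monomials and integrate each against ρ_sc separately.
Using ∫ x^{2j} ρ_sc = C_j = (1/(j+1)) C(2j, j) (Catalan numbers) and ∫ x^{2j+1} ρ_sc = 0 (odd monomials vanish by symmetry):
  i = 0 (even): a_0 · C_{0} = -3 · 1 = -3
  i = 1 (odd): ∫ x^1 ρ_sc = 0 (vanishes)
  i = 3 (odd): ∫ x^3 ρ_sc = 0 (vanishes)
  i = 4 (even): a_4 · C_{2} = 5 · 2 = 10
  i = 5 (odd): ∫ x^5 ρ_sc = 0 (vanishes)
  i = 6 (even): a_6 · C_{3} = 5 · 5 = 25

Summing the contributions: ∫_{−2}^{2} p(x) ρ_sc(x) dx = (-3) + 10 + 25 = 32.


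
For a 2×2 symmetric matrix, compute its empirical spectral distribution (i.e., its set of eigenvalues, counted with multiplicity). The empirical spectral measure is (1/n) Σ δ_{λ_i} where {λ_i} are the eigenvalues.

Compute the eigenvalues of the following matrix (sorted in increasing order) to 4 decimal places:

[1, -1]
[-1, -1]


Since M is real symmetric, both eigenvalues are real; they are the roots of det(λI − M) = λ² − (tr M) λ + det M.
tr M = 1 + (-1) = 0.
det M = 1·(-1) − (-1)² = -1 − 1 = -2.
Characteristic polynomial: λ² − 2 = 0.
Discriminant Δ = (tr M)² − 4·det M = 0 − (-8) = 8; √Δ = 2.828427.
λ = (tr M ± √Δ)/2 = (0 ± 2.828427)/2, giving (tr M − √Δ)/2 = -1.4142 and (tr M + √Δ)/2 = 1.4142.

Eigenvalues sorted in increasing order: [-1.4142, 1.4142].


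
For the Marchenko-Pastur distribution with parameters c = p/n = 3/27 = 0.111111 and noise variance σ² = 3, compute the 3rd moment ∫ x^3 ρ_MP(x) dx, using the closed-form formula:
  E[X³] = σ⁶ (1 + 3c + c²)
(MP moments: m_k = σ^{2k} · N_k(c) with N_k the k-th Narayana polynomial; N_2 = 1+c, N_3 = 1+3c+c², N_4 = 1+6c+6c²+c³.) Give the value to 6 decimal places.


E[X³] = σ⁶ (1 + 3c + c²) (third MP moment). With σ² = 3 (so σ⁶ = 27) and c = 3/27 = 0.111111: E[X³] = 27 · (1 + 3·0.111111 + (0.111111)²) = 27 · 1.345679.

So E[X^3] = 36.333333.


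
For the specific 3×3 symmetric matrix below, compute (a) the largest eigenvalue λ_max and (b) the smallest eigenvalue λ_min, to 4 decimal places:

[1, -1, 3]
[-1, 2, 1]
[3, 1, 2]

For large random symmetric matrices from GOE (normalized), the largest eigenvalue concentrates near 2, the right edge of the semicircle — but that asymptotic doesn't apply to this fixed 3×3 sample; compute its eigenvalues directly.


Since M is real symmetric, all three eigenvalues are real; they are the roots of det(λI − M) = λ³ − (tr M) λ² + s λ − det M, where s is the sum of the principal 2×2 minors.
tr M = 1 + 2 + 2 = 5.
s = (1·2 − (-1)²) + (1·2 − 3²) + (2·2 − 1²) = 1 + (-7) + 3 = -3.
det M (expand along row 1) = 1·3 − (-1)·(-5) + 3·(-7) = -23.
Characteristic polynomial: λ³ − 5λ² − 3λ + 23 = 0.
Substitute λ = y + (tr M)/3 = y + 1.666667 to remove the quadratic term: y³ + p·y + q = 0 with p = s − (tr M)²/3 = -11.333333 and q = −2(tr M)³/27 + (tr M)·s/3 − det M = 8.740741.
Three real roots ⇒ use the trigonometric (Viète) form: r = 2√(−p/3) = 3.887301, φ = arccos(3q/(p·r)) = arccos(-0.595201) = 2.208312 rad.
y_k = r·cos(φ/3 − 2πk/3) for k = 0, 1, 2 gives y = 2.880840, 0.819869, -3.700709.
λ_k = y_k + 1.666667 gives λ = 4.5475, 2.4865, -2.0340 (check: the sum is 5.0000 = tr M).

Hence λ_max = 4.5475 and λ_min = -2.0340.


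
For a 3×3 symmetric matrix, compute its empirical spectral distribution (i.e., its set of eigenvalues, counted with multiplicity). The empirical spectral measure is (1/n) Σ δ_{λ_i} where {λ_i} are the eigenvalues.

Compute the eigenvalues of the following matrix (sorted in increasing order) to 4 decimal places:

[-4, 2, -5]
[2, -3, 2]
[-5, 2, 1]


Since M is real symmetric, all three eigenvalues are real; they are the roots of det(λI − M) = λ³ − (tr M) λ² + s λ − det M, where s is the sum of the principal 2×2 minors.
tr M = -4 + (-3) + 1 = -6.
s = ((-4)·(-3) − 2²) + ((-4)·1 − (-5)²) + ((-3)·1 − 2²) = 8 + (-29) + (-7) = -28.
det M (expand along row 1) = (-4)·(-7) − 2·12 + (-5)·(-11) = 59.
Characteristic polynomial: λ³ + 6λ² − 28λ − 59 = 0.
Substitute λ = y + (tr M)/3 = y − 2.000000 to remove the quadratic term: y³ + p·y + q = 0 with p = s − (tr M)²/3 = -40.000000 and q = −2(tr M)³/27 + (tr M)·s/3 − det M = 13.000000.
Three real roots ⇒ use the trigonometric (Viète) form: r = 2√(−p/3) = 7.302967, φ = arccos(3q/(p·r)) = arccos(-0.133507) = 1.704704 rad.
y_k = r·cos(φ/3 − 2πk/3) for k = 0, 1, 2 gives y = 6.155323, 0.325865, -6.481189.
λ_k = y_k − 2.000000 gives λ = 4.1553, -1.6741, -8.4812 (check: the sum is -6.0000 = tr M).

Eigenvalues sorted in increasing order: [-8.4812, -1.6741, 4.1553].


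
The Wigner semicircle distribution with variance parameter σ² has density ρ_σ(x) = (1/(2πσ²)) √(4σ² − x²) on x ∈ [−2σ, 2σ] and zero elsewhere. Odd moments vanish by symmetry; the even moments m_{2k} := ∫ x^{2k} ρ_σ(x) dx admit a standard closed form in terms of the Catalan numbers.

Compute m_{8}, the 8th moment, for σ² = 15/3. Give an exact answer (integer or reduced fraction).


By the scaled semicircle moment identity, m_{2k} = σ^{2k} · C_k with k = 4.
C_4 = (1/(k+1)) · C(2k, k) = (1/5) · C(8, 4) = (1/5) · 70 = 14.
σ^{2k} = (σ²)^k = (15/3)^4 = 625.

Therefore m_{8} = σ^{8} · C_4 = 625 · 14 = 8750.


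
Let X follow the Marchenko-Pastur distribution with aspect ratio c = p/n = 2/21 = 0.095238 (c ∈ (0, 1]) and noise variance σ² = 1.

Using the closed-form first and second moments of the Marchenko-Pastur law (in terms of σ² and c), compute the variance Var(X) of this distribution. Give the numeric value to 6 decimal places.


Recall the MP moments m_1 = E[X] = σ² and m_2 = E[X²] = σ⁴ (1 + c).
m_1 = E[X] = σ² = 1, so m_1² = 1.
m_2 = E[X²] = σ⁴ (1 + c) = 1 · (1 + 0.095238) = 1 · 1.095238 = 1.095238.
(Note m_2 − m_1² simplifies to c · σ⁴ = 0.095238 · 1.)

Var(X) = m_2 − m_1² = 1.095238 − 1 = 0.095238.


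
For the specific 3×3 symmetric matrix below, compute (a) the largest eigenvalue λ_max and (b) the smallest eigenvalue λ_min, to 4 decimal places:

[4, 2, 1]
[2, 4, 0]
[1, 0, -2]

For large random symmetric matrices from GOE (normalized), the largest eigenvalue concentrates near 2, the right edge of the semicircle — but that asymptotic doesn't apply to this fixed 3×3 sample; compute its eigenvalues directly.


Since M is real symmetric, all three eigenvalues are real; they are the roots of det(λI − M) = λ³ − (tr M) λ² + s λ − det M, where s is the sum of the principal 2×2 minors.
tr M = 4 + 4 + (-2) = 6.
s = (4·4 − 2²) + (4·(-2) − 1²) + (4·(-2) − 0²) = 12 + (-9) + (-8) = -5.
det M (expand along row 1) = 4·(-8) − 2·(-4) + 1·(-4) = -28.
Characteristic polynomial: λ³ − 6λ² − 5λ + 28 = 0.
Substitute λ = y + (tr M)/3 = y + 2.000000 to remove the quadratic term: y³ + p·y + q = 0 with p = s − (tr M)²/3 = -17.000000 and q = −2(tr M)³/27 + (tr M)·s/3 − det M = 2.000000.
Three real roots ⇒ use the trigonometric (Viète) form: r = 2√(−p/3) = 4.760952, φ = arccos(3q/(p·r)) = arccos(-0.074132) = 1.644997 rad.
y_k = r·cos(φ/3 − 2πk/3) for k = 0, 1, 2 gives y = 4.062973, 0.117743, -4.180716.
λ_k = y_k + 2.000000 gives λ = 6.0630, 2.1177, -2.1807 (check: the sum is 6.0000 = tr M).

Hence λ_max = 6.0630 and λ_min = -2.1807.


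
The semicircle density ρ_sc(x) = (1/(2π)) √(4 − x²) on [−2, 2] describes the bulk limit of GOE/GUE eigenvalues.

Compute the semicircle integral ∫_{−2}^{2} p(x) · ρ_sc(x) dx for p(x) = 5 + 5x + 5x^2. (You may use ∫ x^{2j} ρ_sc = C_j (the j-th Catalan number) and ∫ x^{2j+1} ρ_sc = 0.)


Write p(x) = Σ a_i x^i, split into monomials and integrate each against ρ_sc separately.
Using ∫ x^{2j} ρ_sc = C_j = (1/(j+1)) C(2j, j) (Catalan numbers) and ∫ x^{2j+1} ρ_sc = 0 (odd monomials vanish by symmetry):
  i = 0 (even): a_0 · C_{0} = 5 · 1 = 5
  i = 1 (odd): ∫ x^1 ρ_sc = 0 (vanishes)
  i = 2 (even): a_2 · C_{1} = 5 · 1 = 5

Summing the contributions: ∫_{−2}^{2} p(x) ρ_sc(x) dx = 5 + 5 = 10.


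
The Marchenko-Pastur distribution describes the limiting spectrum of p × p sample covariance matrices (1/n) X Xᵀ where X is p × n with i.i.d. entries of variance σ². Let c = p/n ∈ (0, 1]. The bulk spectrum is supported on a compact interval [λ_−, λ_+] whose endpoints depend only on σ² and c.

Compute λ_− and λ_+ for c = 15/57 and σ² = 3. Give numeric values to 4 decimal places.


c = 15/57 = 0.263158; √c = 0.512989.
λ_− = σ² (1 − √c)² = 3 · (1 − 0.512989)² = 3 · (0.487011)² = 0.711539.
λ_+ = σ² (1 + √c)² = 3 · (1 + 0.512989)² = 3 · (1.512989)² = 6.867409.

Rounded to 4 decimal places: λ_− ≈ 0.7115, λ_+ ≈ 6.8674.


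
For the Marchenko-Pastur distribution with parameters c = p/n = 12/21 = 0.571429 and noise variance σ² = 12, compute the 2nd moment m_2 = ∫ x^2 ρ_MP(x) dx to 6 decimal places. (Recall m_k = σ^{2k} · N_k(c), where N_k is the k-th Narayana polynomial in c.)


E[X²] = σ⁴ (1 + c) (second MP moment). With σ² = 12 (so σ⁴ = 144) and c = 12/21 = 0.571429: E[X²] = 144 · (1 + 0.571429) = 144 · 1.571429.

So E[X^2] = 226.285714.


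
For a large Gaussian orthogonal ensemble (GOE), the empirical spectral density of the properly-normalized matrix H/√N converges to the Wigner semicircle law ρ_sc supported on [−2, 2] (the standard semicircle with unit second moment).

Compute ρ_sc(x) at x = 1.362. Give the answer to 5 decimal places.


ρ_sc(x) = (1/(2π)) √(4 − x²). With x = 1.362:
  4 − x² = 4 − (1.362)² = 4 − 1.855044 = 2.144956.
  √(4 − x²) = 1.464567.
  1/(2π) = 0.159155.
  ρ_sc(1.362) = 0.159155 · 1.464567 = 0.233093.

Rounded to 5 decimal places: ρ_sc(1.362) ≈ 0.23309.


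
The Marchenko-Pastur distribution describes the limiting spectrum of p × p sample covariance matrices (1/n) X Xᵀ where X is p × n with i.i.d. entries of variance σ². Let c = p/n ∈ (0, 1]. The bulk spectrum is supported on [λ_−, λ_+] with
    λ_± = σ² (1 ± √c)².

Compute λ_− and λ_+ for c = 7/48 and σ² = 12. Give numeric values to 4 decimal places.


c = 7/48 = 0.145833; √c = 0.381881.
λ_− = σ² (1 − √c)² = 12 · (1 − 0.381881)² = 12 · (0.618119)² = 4.584849.
λ_+ = σ² (1 + √c)² = 12 · (1 + 0.381881)² = 12 · (1.381881)² = 22.915151.

Rounded to 4 decimal places: λ_− ≈ 4.5848, λ_+ ≈ 22.9152.


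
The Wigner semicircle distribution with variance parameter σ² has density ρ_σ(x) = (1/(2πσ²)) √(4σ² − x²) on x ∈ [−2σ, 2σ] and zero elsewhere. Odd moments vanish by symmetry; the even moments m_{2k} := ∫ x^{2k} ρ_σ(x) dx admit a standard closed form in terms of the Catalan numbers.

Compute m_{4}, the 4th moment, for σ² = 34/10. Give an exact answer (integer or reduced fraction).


By the scaled semicircle moment identity, m_{2k} = σ^{2k} · C_k with k = 2.
C_2 = (1/(k+1)) · C(2k, k) = (1/3) · C(4, 2) = (1/3) · 6 = 2.
σ^{2k} = (σ²)^k = (34/10)^2 = 289/25.

Therefore m_{4} = σ^{4} · C_2 = (289/25) · 2 = 578/25.


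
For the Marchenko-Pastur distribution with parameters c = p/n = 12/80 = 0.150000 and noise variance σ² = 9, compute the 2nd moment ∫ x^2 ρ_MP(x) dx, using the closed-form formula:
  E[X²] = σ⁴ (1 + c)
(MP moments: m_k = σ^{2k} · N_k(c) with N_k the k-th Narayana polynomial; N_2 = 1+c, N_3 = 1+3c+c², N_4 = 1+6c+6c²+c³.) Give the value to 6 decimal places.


E[X²] = σ⁴ (1 + c) (second MP moment). With σ² = 9 (so σ⁴ = 81) and c = 12/80 = 0.150000: E[X²] = 81 · (1 + 0.150000) = 81 · 1.150000.

So E[X^2] = 93.150000.


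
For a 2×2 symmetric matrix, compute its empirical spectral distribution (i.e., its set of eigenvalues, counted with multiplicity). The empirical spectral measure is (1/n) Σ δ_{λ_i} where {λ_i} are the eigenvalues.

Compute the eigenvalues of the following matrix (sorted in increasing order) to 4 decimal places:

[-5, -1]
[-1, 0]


Since M is real symmetric, both eigenvalues are real; they are the roots of det(λI − M) = λ² − (tr M) λ + det M.
tr M = -5 + 0 = -5.
det M = (-5)·0 − (-1)² = 0 − 1 = -1.
Characteristic polynomial: λ² + 5λ − 1 = 0.
Discriminant Δ = (tr M)² − 4·det M = 25 − (-4) = 29; √Δ = 5.385165.
λ = (tr M ± √Δ)/2 = (-5 ± 5.385165)/2, giving (tr M − √Δ)/2 = -5.1926 and (tr M + √Δ)/2 = 0.1926.

Eigenvalues sorted in increasing order: [-5.1926, 0.1926].


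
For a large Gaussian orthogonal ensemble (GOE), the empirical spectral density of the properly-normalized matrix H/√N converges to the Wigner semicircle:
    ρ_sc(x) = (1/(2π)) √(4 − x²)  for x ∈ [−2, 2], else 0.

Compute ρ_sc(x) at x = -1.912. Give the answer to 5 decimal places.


ρ_sc(x) = (1/(2π)) √(4 − x²). With x = -1.912:
  4 − x² = 4 − (-1.912)² = 4 − 3.655744 = 0.344256.
  √(4 − x²) = 0.586733.
  1/(2π) = 0.159155.
  ρ_sc(-1.912) = 0.159155 · 0.586733 = 0.093382.

Rounded to 5 decimal places: ρ_sc(-1.912) ≈ 0.09338.


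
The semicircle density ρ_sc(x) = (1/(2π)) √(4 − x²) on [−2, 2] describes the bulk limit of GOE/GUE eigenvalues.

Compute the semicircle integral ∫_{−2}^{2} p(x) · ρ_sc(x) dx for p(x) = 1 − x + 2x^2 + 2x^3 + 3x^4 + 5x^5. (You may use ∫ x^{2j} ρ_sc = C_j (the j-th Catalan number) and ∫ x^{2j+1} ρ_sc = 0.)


Write p(x) = Σ a_i x^i, split into monomials and integrate each against ρ_sc separately.
Using ∫ x^{2j} ρ_sc = C_j = (1/(j+1)) C(2j, j) (Catalan numbers) and ∫ x^{2j+1} ρ_sc = 0 (odd monomials vanish by symmetry):
  i = 0 (even): a_0 · C_{0} = 1 · 1 = 1
  i = 1 (odd): ∫ x^1 ρ_sc = 0 (vanishes)
  i = 2 (even): a_2 · C_{1} = 2 · 1 = 2
  i = 3 (odd): ∫ x^3 ρ_sc = 0 (vanishes)
  i = 4 (even): a_4 · C_{2} = 3 · 2 = 6
  i = 5 (odd): ∫ x^5 ρ_sc = 0 (vanishes)

Summing the contributions: ∫_{−2}^{2} p(x) ρ_sc(x) dx = 1 + 2 + 6 = 9.


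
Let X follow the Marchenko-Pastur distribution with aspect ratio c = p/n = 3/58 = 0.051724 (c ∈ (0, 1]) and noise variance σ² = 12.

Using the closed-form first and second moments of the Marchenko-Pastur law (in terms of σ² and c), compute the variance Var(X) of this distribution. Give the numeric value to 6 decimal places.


Recall the MP moments m_1 = E[X] = σ² and m_2 = E[X²] = σ⁴ (1 + c).
m_1 = E[X] = σ² = 12, so m_1² = 144.
m_2 = E[X²] = σ⁴ (1 + c) = 144 · (1 + 0.051724) = 144 · 1.051724 = 151.448276.
(Note m_2 − m_1² simplifies to c · σ⁴ = 0.051724 · 144.)

Var(X) = m_2 − m_1² = 151.448276 − 144 = 7.448276.


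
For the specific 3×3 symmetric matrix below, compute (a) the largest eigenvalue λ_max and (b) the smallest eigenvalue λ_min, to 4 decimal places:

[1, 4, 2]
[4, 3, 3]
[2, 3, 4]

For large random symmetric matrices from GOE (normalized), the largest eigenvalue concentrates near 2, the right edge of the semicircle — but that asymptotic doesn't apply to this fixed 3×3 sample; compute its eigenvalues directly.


Since M is real symmetric, all three eigenvalues are real; they are the roots of det(λI − M) = λ³ − (tr M) λ² + s λ − det M, where s is the sum of the principal 2×2 minors.
tr M = 1 + 3 + 4 = 8.
s = (1·3 − 4²) + (1·4 − 2²) + (3·4 − 3²) = -13 + 0 + 3 = -10.
det M (expand along row 1) = 1·3 − 4·10 + 2·6 = -25.
Characteristic polynomial: λ³ − 8λ² − 10λ + 25 = 0.
Substitute λ = y + (tr M)/3 = y + 2.666667 to remove the quadratic term: y³ + p·y + q = 0 with p = s − (tr M)²/3 = -31.333333 and q = −2(tr M)³/27 + (tr M)·s/3 − det M = -39.592593.
Three real roots ⇒ use the trigonometric (Viète) form: r = 2√(−p/3) = 6.463573, φ = arccos(3q/(p·r)) = arccos(0.586484) = 0.944086 rad.
y_k = r·cos(φ/3 − 2πk/3) for k = 0, 1, 2 gives y = 6.146152, -1.340464, -4.805688.
λ_k = y_k + 2.666667 gives λ = 8.8128, 1.3262, -2.1390 (check: the sum is 8.0000 = tr M).

Hence λ_max = 8.8128 and λ_min = -2.1390.


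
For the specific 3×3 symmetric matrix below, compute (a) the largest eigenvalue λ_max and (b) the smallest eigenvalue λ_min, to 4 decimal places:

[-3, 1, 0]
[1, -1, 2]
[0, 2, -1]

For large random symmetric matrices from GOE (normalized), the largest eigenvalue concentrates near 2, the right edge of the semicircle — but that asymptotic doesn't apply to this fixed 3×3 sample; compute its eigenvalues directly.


Since M is real symmetric, all three eigenvalues are real; they are the roots of det(λI − M) = λ³ − (tr M) λ² + s λ − det M, where s is the sum of the principal 2×2 minors.
tr M = -3 + (-1) + (-1) = -5.
s = ((-3)·(-1) − 1²) + ((-3)·(-1) − 0²) + ((-1)·(-1) − 2²) = 2 + 3 + (-3) = 2.
det M (expand along row 1) = (-3)·(-3) − 1·(-1) + 0·2 = 10.
Characteristic polynomial: λ³ + 5λ² + 2λ − 10 = 0.
Substitute λ = y + (tr M)/3 = y − 1.666667 to remove the quadratic term: y³ + p·y + q = 0 with p = s − (tr M)²/3 = -6.333333 and q = −2(tr M)³/27 + (tr M)·s/3 − det M = -4.074074.
Three real roots ⇒ use the trigonometric (Viète) form: r = 2√(−p/3) = 2.905933, φ = arccos(3q/(p·r)) = arccos(0.664098) = 0.844509 rad.
y_k = r·cos(φ/3 − 2πk/3) for k = 0, 1, 2 gives y = 2.791552, -0.696662, -2.094891.
λ_k = y_k − 1.666667 gives λ = 1.1249, -2.3633, -3.7616 (check: the sum is -5.0000 = tr M).

Hence λ_max = 1.1249 and λ_min = -3.7616.


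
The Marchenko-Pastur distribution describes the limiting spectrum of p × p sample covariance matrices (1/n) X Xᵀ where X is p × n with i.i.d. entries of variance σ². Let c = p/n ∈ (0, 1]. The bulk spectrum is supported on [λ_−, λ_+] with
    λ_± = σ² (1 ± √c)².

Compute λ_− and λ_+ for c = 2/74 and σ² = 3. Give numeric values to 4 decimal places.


c = 2/74 = 0.027027; √c = 0.164399.
λ_− = σ² (1 − √c)² = 3 · (1 − 0.164399)² = 3 · (0.835601)² = 2.094687.
λ_+ = σ² (1 + √c)² = 3 · (1 + 0.164399)² = 3 · (1.164399)² = 4.067475.

Rounded to 4 decimal places: λ_− ≈ 2.0947, λ_+ ≈ 4.0675.


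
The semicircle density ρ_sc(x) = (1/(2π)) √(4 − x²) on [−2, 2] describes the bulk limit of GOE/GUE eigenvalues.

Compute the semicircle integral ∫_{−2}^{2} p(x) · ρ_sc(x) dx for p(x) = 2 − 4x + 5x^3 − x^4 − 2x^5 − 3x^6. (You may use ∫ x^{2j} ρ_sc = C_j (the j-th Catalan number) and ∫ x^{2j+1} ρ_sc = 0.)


Write p(x) = Σ a_i x^i, split into monomials and integrate each against ρ_sc separately.
Using ∫ x^{2j} ρ_sc = C_j = (1/(j+1)) C(2j, j) (Catalan numbers) and ∫ x^{2j+1} ρ_sc = 0 (odd monomials vanish by symmetry):
  i = 0 (even): a_0 · C_{0} = 2 · 1 = 2
  i = 1 (odd): ∫ x^1 ρ_sc = 0 (vanishes)
  i = 3 (odd): ∫ x^3 ρ_sc = 0 (vanishes)
  i = 4 (even): a_4 · C_{2} = -1 · 2 = -2
  i = 5 (odd): ∫ x^5 ρ_sc = 0 (vanishes)
  i = 6 (even): a_6 · C_{3} = -3 · 5 = -15

Summing the contributions: ∫_{−2}^{2} p(x) ρ_sc(x) dx = 2 + (-2) + (-15) = -15.


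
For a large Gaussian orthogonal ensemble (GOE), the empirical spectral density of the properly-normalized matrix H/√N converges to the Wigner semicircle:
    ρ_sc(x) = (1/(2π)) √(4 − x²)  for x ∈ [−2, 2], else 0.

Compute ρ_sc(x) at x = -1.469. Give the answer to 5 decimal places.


ρ_sc(x) = (1/(2π)) √(4 − x²). With x = -1.469:
  4 − x² = 4 − (-1.469)² = 4 − 2.157961 = 1.842039.
  √(4 − x²) = 1.357217.
  1/(2π) = 0.159155.
  ρ_sc(-1.469) = 0.159155 · 1.357217 = 0.216008.

Rounded to 5 decimal places: ρ_sc(-1.469) ≈ 0.21601.


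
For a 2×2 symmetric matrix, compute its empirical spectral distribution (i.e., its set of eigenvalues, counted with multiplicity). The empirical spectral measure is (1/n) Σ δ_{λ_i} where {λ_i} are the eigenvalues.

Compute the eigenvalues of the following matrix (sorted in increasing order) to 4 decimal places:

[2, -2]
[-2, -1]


Since M is real symmetric, both eigenvalues are real; they are the roots of det(λI − M) = λ² − (tr M) λ + det M.
tr M = 2 + (-1) = 1.
det M = 2·(-1) − (-2)² = -2 − 4 = -6.
Characteristic polynomial: λ² − λ − 6 = 0.
Discriminant Δ = (tr M)² − 4·det M = 1 − (-24) = 25; √Δ = 5.000000.
λ = (tr M ± √Δ)/2 = (1 ± 5.000000)/2, giving (tr M − √Δ)/2 = -2.0000 and (tr M + √Δ)/2 = 3.0000.

Eigenvalues sorted in increasing order: [-2.0000, 3.0000].


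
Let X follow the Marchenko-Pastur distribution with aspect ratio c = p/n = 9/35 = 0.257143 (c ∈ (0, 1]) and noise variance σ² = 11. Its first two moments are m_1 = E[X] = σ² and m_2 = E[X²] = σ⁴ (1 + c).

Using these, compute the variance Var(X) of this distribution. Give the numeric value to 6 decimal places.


m_1 = E[X] = σ² = 11, so m_1² = 121.
m_2 = E[X²] = σ⁴ (1 + c) = 121 · (1 + 0.257143) = 121 · 1.257143 = 152.114286.
(Note m_2 − m_1² simplifies to c · σ⁴ = 0.257143 · 121.)

Var(X) = m_2 − m_1² = 152.114286 − 121 = 31.114286.


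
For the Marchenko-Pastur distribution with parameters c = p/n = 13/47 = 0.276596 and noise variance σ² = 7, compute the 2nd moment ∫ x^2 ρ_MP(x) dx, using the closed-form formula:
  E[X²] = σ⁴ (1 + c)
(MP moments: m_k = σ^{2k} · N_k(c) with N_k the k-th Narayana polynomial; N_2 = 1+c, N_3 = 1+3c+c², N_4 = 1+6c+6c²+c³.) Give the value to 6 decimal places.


E[X²] = σ⁴ (1 + c) (second MP moment). With σ² = 7 (so σ⁴ = 49) and c = 13/47 = 0.276596: E[X²] = 49 · (1 + 0.276596) = 49 · 1.276596.

So E[X^2] = 62.553191.


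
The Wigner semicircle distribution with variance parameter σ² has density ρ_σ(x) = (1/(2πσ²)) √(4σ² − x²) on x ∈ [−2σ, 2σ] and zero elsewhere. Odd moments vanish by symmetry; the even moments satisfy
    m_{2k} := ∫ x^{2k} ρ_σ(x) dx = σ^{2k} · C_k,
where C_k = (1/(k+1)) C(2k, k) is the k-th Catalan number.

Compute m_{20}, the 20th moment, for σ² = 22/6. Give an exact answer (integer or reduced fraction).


By the scaled semicircle moment identity, m_{2k} = σ^{2k} · C_k with k = 10.
C_10 = (1/(k+1)) · C(2k, k) = (1/11) · C(20, 10) = (1/11) · 184756 = 16796.
σ^{2k} = (σ²)^k = (22/6)^10 = 25937424601/59049.

Therefore m_{20} = σ^{20} · C_10 = (25937424601/59049) · 16796 = 435644983598396/59049.


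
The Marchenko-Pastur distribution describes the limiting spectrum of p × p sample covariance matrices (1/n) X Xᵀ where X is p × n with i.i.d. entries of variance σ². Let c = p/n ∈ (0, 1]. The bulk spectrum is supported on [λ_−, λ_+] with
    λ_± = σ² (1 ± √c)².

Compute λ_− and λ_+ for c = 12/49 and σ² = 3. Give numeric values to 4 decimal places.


c = 12/49 = 0.244898; √c = 0.494872.
λ_− = σ² (1 − √c)² = 3 · (1 − 0.494872)² = 3 · (0.505128)² = 0.765464.
λ_+ = σ² (1 + √c)² = 3 · (1 + 0.494872)² = 3 · (1.494872)² = 6.703924.

Rounded to 4 decimal places: λ_− ≈ 0.7655, λ_+ ≈ 6.7039.


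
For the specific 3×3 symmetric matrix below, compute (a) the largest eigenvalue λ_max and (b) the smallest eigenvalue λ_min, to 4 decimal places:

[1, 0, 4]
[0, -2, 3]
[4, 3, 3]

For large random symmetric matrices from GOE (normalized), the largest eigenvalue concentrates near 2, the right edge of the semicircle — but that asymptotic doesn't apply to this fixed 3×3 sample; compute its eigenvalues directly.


Since M is real symmetric, all three eigenvalues are real; they are the roots of det(λI − M) = λ³ − (tr M) λ² + s λ − det M, where s is the sum of the principal 2×2 minors.
tr M = 1 + (-2) + 3 = 2.
s = (1·(-2) − 0²) + (1·3 − 4²) + ((-2)·3 − 3²) = -2 + (-13) + (-15) = -30.
det M (expand along row 1) = 1·(-15) − 0·(-12) + 4·8 = 17.
Characteristic polynomial: λ³ − 2λ² − 30λ − 17 = 0.
Substitute λ = y + (tr M)/3 = y + 0.666667 to remove the quadratic term: y³ + p·y + q = 0 with p = s − (tr M)²/3 = -31.333333 and q = −2(tr M)³/27 + (tr M)·s/3 − det M = -37.592593.
Three real roots ⇒ use the trigonometric (Viète) form: r = 2√(−p/3) = 6.463573, φ = arccos(3q/(p·r)) = arccos(0.556858) = 0.980198 rad.
y_k = r·cos(φ/3 − 2πk/3) for k = 0, 1, 2 gives y = 6.121624, -1.264254, -4.857370.
λ_k = y_k + 0.666667 gives λ = 6.7883, -0.5976, -4.1907 (check: the sum is 2.0000 = tr M).

Hence λ_max = 6.7883 and λ_min = -4.1907.


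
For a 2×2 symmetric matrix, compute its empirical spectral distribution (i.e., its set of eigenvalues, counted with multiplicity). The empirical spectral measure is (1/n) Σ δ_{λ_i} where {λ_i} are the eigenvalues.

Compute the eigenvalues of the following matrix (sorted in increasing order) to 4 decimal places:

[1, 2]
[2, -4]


Since M is real symmetric, both eigenvalues are real; they are the roots of det(λI − M) = λ² − (tr M) λ + det M.
tr M = 1 + (-4) = -3.
det M = 1·(-4) − 2² = -4 − 4 = -8.
Characteristic polynomial: λ² + 3λ − 8 = 0.
Discriminant Δ = (tr M)² − 4·det M = 9 − (-32) = 41; √Δ = 6.403124.
λ = (tr M ± √Δ)/2 = (-3 ± 6.403124)/2, giving (tr M − √Δ)/2 = -4.7016 and (tr M + √Δ)/2 = 1.7016.

Eigenvalues sorted in increasing order: [-4.7016, 1.7016].


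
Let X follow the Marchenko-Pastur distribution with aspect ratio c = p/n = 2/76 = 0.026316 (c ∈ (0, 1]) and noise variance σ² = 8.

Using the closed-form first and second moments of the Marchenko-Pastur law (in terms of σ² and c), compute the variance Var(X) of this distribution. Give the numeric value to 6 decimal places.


Recall the MP moments m_1 = E[X] = σ² and m_2 = E[X²] = σ⁴ (1 + c).
m_1 = E[X] = σ² = 8, so m_1² = 64.
m_2 = E[X²] = σ⁴ (1 + c) = 64 · (1 + 0.026316) = 64 · 1.026316 = 65.684211.
(Note m_2 − m_1² simplifies to c · σ⁴ = 0.026316 · 64.)

Var(X) = m_2 − m_1² = 65.684211 − 64 = 1.684211.


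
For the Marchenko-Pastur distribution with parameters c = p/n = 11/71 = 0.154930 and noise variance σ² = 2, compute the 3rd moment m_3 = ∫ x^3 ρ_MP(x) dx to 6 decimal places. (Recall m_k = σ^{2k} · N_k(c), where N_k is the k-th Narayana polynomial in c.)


E[X³] = σ⁶ (1 + 3c + c²) (third MP moment). With σ² = 2 (so σ⁶ = 8) and c = 11/71 = 0.154930: E[X³] = 8 · (1 + 3·0.154930 + (0.154930)²) = 8 · 1.488792.

So E[X^3] = 11.910335.


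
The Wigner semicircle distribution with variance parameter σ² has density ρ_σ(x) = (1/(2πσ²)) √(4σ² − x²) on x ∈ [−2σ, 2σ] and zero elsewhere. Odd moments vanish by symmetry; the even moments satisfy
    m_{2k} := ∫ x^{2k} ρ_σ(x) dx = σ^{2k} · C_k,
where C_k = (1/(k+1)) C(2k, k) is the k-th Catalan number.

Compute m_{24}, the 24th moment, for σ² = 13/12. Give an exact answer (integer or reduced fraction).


By the scaled semicircle moment identity, m_{2k} = σ^{2k} · C_k with k = 12.
C_12 = (1/(k+1)) · C(2k, k) = (1/13) · C(24, 12) = (1/13) · 2704156 = 208012.
σ^{2k} = (σ²)^k = (13/12)^12 = 23298085122481/8916100448256.

Therefore m_{24} = σ^{24} · C_12 = (23298085122481/8916100448256) · 208012 = 1211570320624379443/2229025112064.


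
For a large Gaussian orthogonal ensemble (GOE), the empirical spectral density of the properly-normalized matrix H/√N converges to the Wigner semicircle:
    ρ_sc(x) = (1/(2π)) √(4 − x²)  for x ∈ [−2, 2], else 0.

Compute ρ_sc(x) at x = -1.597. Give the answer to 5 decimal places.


ρ_sc(x) = (1/(2π)) √(4 − x²). With x = -1.597:
  4 − x² = 4 − (-1.597)² = 4 − 2.550409 = 1.449591.
  √(4 − x²) = 1.203990.
  1/(2π) = 0.159155.
  ρ_sc(-1.597) = 0.159155 · 1.203990 = 0.191621.

Rounded to 5 decimal places: ρ_sc(-1.597) ≈ 0.19162.


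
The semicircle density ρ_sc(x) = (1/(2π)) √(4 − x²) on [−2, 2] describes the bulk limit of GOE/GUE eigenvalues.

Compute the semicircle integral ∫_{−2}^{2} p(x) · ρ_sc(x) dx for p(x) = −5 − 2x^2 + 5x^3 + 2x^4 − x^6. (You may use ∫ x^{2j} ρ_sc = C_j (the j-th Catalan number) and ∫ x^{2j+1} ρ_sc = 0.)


Write p(x) = Σ a_i x^i, split into monomials and integrate each against ρ_sc separately.
Using ∫ x^{2j} ρ_sc = C_j = (1/(j+1)) C(2j, j) (Catalan numbers) and ∫ x^{2j+1} ρ_sc = 0 (odd monomials vanish by symmetry):
  i = 0 (even): a_0 · C_{0} = -5 · 1 = -5
  i = 2 (even): a_2 · C_{1} = -2 · 1 = -2
  i = 3 (odd): ∫ x^3 ρ_sc = 0 (vanishes)
  i = 4 (even): a_4 · C_{2} = 2 · 2 = 4
  i = 6 (even): a_6 · C_{3} = -1 · 5 = -5

Summing the contributions: ∫_{−2}^{2} p(x) ρ_sc(x) dx = (-5) + (-2) + 4 + (-5) = -8.


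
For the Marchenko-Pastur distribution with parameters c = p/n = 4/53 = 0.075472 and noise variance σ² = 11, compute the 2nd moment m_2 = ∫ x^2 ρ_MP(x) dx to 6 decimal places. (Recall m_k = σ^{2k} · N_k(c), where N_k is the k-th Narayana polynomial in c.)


E[X²] = σ⁴ (1 + c) (second MP moment). With σ² = 11 (so σ⁴ = 121) and c = 4/53 = 0.075472: E[X²] = 121 · (1 + 0.075472) = 121 · 1.075472.

So E[X^2] = 130.132075.


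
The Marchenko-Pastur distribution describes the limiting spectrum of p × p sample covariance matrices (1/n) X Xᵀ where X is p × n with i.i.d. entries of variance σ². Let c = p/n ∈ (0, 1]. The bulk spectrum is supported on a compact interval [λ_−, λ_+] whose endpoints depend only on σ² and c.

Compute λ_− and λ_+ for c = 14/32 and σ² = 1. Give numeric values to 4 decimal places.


c = 14/32 = 0.437500; √c = 0.661438.
λ_− = σ² (1 − √c)² = 1 · (1 − 0.661438)² = 1 · (0.338562)² = 0.114624.
λ_+ = σ² (1 + √c)² = 1 · (1 + 0.661438)² = 1 · (1.661438)² = 2.760376.

Rounded to 4 decimal places: λ_− ≈ 0.1146, λ_+ ≈ 2.7604.


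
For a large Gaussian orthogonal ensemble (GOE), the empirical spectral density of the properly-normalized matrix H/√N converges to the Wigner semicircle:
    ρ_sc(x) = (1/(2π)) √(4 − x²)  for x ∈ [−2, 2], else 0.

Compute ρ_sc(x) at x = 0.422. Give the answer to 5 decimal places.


ρ_sc(x) = (1/(2π)) √(4 − x²). With x = 0.422:
  4 − x² = 4 − (0.422)² = 4 − 0.178084 = 3.821916.
  √(4 − x²) = 1.954972.
  1/(2π) = 0.159155.
  ρ_sc(0.422) = 0.159155 · 1.954972 = 0.311143.

Rounded to 5 decimal places: ρ_sc(0.422) ≈ 0.31114.


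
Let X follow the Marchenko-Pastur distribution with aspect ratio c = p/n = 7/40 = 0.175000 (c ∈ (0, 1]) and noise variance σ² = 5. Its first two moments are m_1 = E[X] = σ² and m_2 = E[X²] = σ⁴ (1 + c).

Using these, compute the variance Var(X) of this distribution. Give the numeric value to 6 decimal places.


m_1 = E[X] = σ² = 5, so m_1² = 25.
m_2 = E[X²] = σ⁴ (1 + c) = 25 · (1 + 0.175000) = 25 · 1.175000 = 29.375000.
(Note m_2 − m_1² simplifies to c · σ⁴ = 0.175000 · 25.)

Var(X) = m_2 − m_1² = 29.375000 − 25 = 4.375000.
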